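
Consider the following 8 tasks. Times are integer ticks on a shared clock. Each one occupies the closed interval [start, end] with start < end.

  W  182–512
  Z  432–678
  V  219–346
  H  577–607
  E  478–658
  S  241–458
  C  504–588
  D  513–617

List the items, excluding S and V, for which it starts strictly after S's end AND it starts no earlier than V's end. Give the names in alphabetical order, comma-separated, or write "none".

Conditions: its start is strictly after S's end (X.start > 458) AND its start is no earlier than V's end (X.start >= 346).
C: start 504 > 458? ✓; start 504 >= 346? ✓ → yes.
D: start 513 > 458? ✓; start 513 >= 346? ✓ → yes.
E: start 478 > 458? ✓; start 478 >= 346? ✓ → yes.
H: start 577 > 458? ✓; start 577 >= 346? ✓ → yes.
W: start 182 > 458? ✗; start 182 >= 346? ✗ → no.
Z: start 432 > 458? ✗; start 432 >= 346? ✓ → no.
Result: C, D, E, H.

C, D, E, H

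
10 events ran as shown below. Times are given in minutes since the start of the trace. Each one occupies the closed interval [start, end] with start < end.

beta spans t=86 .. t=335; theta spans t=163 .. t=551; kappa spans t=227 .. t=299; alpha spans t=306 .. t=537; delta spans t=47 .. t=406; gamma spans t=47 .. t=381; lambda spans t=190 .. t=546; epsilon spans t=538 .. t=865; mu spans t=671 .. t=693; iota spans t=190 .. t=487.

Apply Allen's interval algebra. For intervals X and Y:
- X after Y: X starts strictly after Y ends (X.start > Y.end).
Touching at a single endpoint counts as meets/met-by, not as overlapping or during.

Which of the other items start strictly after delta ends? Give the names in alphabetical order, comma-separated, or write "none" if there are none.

Target delta = [t=47, t=406].
alpha [t=306, t=537] → overlapped-by → no.
beta [t=86, t=335] → during → no.
epsilon [t=538, t=865] → after → yes.
gamma [t=47, t=381] → starts → no.
iota [t=190, t=487] → overlapped-by → no.
kappa [t=227, t=299] → during → no.
lambda [t=190, t=546] → overlapped-by → no.
mu [t=671, t=693] → after → yes.
theta [t=163, t=551] → overlapped-by → no.
Result: epsilon, mu.

epsilon, mu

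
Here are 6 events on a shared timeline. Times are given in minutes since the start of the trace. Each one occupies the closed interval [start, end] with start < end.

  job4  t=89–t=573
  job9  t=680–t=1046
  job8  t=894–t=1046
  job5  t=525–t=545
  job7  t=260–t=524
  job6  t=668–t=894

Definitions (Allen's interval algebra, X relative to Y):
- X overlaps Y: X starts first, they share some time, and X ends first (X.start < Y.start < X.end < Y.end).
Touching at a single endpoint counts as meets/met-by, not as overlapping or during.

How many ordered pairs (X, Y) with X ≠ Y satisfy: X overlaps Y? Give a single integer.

1

Checking all 30 ordered pairs for relation 'overlaps'; matching pairs in alphabetical order:
(job6, job9): job6 overlaps job9 ✓
Count: 1.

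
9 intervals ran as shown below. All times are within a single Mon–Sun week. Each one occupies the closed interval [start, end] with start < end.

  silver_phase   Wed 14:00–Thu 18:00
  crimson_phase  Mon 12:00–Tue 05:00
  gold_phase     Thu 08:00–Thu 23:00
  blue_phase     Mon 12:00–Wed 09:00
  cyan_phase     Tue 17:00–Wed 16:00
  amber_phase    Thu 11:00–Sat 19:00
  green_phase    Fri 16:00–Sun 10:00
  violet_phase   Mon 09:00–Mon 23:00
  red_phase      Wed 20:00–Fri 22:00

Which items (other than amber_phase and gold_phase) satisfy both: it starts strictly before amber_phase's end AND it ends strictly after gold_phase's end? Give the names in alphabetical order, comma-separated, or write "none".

green_phase, red_phase

Conditions: its start is strictly before amber_phase's end (X.start < Sat 19:00) AND its end is strictly after gold_phase's end (X.end > Thu 23:00).
blue_phase: start Mon 12:00 < Sat 19:00? ✓; end Wed 09:00 > Thu 23:00? ✗ → no.
crimson_phase: start Mon 12:00 < Sat 19:00? ✓; end Tue 05:00 > Thu 23:00? ✗ → no.
cyan_phase: start Tue 17:00 < Sat 19:00? ✓; end Wed 16:00 > Thu 23:00? ✗ → no.
green_phase: start Fri 16:00 < Sat 19:00? ✓; end Sun 10:00 > Thu 23:00? ✓ → yes.
red_phase: start Wed 20:00 < Sat 19:00? ✓; end Fri 22:00 > Thu 23:00? ✓ → yes.
silver_phase: start Wed 14:00 < Sat 19:00? ✓; end Thu 18:00 > Thu 23:00? ✗ → no.
violet_phase: start Mon 09:00 < Sat 19:00? ✓; end Mon 23:00 > Thu 23:00? ✗ → no.
Result: green_phase, red_phase.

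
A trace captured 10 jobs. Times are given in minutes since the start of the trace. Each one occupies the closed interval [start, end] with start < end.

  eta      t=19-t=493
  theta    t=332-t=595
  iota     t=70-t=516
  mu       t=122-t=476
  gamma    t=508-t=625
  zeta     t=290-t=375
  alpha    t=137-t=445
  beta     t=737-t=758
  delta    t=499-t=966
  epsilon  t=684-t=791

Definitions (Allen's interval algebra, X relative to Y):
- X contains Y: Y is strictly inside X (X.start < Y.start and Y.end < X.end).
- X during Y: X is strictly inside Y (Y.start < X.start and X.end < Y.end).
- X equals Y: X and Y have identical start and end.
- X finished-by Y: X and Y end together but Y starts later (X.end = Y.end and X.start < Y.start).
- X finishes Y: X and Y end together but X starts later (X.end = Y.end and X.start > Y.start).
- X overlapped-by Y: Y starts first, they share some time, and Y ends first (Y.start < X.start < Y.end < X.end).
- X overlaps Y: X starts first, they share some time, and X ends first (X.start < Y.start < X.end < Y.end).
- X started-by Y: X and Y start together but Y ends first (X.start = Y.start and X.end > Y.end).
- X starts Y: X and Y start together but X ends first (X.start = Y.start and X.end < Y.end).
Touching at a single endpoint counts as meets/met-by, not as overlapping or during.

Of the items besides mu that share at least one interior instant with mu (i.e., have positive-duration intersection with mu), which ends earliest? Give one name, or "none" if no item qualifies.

zeta

Target mu = [t=122, t=476].
alpha [t=137, t=445] → during → candidate.
beta [t=737, t=758] → after → excluded.
delta [t=499, t=966] → after → excluded.
epsilon [t=684, t=791] → after → excluded.
eta [t=19, t=493] → contains → candidate.
gamma [t=508, t=625] → after → excluded.
iota [t=70, t=516] → contains → candidate.
theta [t=332, t=595] → overlapped-by → candidate.
zeta [t=290, t=375] → during → candidate.
Among candidates, earliest end is t=375 → zeta.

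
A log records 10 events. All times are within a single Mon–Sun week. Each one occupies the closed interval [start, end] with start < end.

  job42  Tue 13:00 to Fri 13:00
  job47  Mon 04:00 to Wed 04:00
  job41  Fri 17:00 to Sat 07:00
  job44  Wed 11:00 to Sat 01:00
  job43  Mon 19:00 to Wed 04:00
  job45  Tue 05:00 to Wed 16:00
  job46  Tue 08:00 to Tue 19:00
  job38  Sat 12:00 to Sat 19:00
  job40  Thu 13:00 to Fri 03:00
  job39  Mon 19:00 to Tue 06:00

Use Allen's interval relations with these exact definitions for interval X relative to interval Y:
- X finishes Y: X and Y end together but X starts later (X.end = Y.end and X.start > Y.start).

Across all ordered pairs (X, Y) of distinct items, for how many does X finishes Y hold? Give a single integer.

Checking all 90 ordered pairs for relation 'finishes'; matching pairs in alphabetical order:
(job43, job47): job43 finishes job47 ✓
Count: 1.

1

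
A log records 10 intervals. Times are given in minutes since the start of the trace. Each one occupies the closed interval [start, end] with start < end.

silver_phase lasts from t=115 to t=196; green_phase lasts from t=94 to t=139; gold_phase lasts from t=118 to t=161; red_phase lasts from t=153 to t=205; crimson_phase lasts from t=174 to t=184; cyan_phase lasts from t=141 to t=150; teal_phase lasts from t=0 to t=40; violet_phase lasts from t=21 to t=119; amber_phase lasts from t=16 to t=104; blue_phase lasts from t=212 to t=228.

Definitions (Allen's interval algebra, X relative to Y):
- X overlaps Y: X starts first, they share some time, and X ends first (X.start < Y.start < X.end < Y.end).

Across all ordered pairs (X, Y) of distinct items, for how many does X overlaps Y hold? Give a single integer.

11

Checking all 90 ordered pairs for relation 'overlaps'; matching pairs in alphabetical order:
(amber_phase, green_phase): amber_phase overlaps green_phase ✓
(amber_phase, violet_phase): amber_phase overlaps violet_phase ✓
(gold_phase, red_phase): gold_phase overlaps red_phase ✓
(green_phase, gold_phase): green_phase overlaps gold_phase ✓
(green_phase, silver_phase): green_phase overlaps silver_phase ✓
(silver_phase, red_phase): silver_phase overlaps red_phase ✓
(teal_phase, amber_phase): teal_phase overlaps amber_phase ✓
(teal_phase, violet_phase): teal_phase overlaps violet_phase ✓
(violet_phase, gold_phase): violet_phase overlaps gold_phase ✓
(violet_phase, green_phase): violet_phase overlaps green_phase ✓
(violet_phase, silver_phase): violet_phase overlaps silver_phase ✓
Count: 11.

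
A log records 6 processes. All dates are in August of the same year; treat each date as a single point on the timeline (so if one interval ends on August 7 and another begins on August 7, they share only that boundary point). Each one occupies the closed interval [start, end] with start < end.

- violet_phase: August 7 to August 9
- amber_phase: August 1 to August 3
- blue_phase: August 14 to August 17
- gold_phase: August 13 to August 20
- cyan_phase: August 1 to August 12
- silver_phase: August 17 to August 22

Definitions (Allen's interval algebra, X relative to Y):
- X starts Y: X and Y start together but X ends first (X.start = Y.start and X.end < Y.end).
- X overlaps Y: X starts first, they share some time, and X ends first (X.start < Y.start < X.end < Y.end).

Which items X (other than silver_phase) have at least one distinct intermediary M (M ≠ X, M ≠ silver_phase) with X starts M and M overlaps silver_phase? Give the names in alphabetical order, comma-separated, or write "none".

none

Target silver_phase = [August 17, August 22].
Intermediaries M with M overlaps silver_phase: gold_phase.
Via gold_phase — items with X starts gold_phase: none.
Union: none.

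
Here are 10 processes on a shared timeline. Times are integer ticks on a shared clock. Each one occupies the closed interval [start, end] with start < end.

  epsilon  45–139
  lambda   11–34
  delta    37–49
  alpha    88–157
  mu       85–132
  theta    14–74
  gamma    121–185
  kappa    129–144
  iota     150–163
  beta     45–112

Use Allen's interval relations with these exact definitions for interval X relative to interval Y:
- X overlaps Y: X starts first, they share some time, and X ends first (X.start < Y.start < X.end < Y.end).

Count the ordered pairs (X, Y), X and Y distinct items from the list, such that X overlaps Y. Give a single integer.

15

Checking all 90 ordered pairs for relation 'overlaps'; matching pairs in alphabetical order:
(alpha, gamma): alpha overlaps gamma ✓
(alpha, iota): alpha overlaps iota ✓
(beta, alpha): beta overlaps alpha ✓
(beta, mu): beta overlaps mu ✓
(delta, beta): delta overlaps beta ✓
(delta, epsilon): delta overlaps epsilon ✓
(epsilon, alpha): epsilon overlaps alpha ✓
(epsilon, gamma): epsilon overlaps gamma ✓
(epsilon, kappa): epsilon overlaps kappa ✓
(lambda, theta): lambda overlaps theta ✓
(mu, alpha): mu overlaps alpha ✓
(mu, gamma): mu overlaps gamma ✓
(mu, kappa): mu overlaps kappa ✓
(theta, beta): theta overlaps beta ✓
(theta, epsilon): theta overlaps epsilon ✓
Count: 15.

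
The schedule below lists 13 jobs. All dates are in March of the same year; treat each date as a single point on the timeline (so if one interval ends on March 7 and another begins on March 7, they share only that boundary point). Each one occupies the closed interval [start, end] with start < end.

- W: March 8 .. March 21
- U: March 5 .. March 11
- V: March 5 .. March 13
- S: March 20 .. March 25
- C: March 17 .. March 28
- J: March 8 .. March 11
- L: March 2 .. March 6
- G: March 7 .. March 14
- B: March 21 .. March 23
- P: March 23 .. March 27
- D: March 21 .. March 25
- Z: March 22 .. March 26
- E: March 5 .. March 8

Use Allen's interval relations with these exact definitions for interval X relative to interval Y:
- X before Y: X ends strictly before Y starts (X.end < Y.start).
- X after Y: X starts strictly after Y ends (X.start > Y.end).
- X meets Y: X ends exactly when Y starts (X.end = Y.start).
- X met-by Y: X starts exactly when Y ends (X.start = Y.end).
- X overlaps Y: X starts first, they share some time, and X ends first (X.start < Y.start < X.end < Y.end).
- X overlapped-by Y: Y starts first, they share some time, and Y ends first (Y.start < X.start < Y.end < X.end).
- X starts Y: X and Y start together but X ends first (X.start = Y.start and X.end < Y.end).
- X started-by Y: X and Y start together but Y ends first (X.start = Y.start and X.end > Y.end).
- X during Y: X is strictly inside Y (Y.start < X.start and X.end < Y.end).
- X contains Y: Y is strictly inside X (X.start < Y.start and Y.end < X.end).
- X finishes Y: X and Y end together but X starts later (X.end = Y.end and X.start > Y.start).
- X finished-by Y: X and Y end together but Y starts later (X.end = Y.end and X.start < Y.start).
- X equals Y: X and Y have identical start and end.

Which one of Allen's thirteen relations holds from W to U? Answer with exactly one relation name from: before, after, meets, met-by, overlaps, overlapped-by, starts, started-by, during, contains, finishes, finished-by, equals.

overlapped-by

W = [March 8, March 21]; U = [March 5, March 11].
Compare endpoints: W.start > U.start, W.start < U.end, W.end > U.start, W.end > U.end.
That pattern is 'overlapped-by'.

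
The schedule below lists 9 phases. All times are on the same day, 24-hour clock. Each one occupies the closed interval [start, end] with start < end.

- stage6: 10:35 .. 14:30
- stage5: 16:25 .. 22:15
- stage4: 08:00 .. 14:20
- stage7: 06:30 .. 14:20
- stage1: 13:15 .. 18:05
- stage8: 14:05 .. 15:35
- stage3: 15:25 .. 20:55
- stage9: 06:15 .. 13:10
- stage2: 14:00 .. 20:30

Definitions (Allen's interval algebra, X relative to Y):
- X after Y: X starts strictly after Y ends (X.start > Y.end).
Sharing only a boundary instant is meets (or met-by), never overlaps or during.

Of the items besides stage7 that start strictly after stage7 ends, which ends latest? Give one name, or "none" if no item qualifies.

Target stage7 = [06:30, 14:20].
stage1 [13:15, 18:05] → overlapped-by → excluded.
stage2 [14:00, 20:30] → overlapped-by → excluded.
stage3 [15:25, 20:55] → after → candidate.
stage4 [08:00, 14:20] → finishes → excluded.
stage5 [16:25, 22:15] → after → candidate.
stage6 [10:35, 14:30] → overlapped-by → excluded.
stage8 [14:05, 15:35] → overlapped-by → excluded.
stage9 [06:15, 13:10] → overlaps → excluded.
Among candidates, latest end is 22:15 → stage5.

stage5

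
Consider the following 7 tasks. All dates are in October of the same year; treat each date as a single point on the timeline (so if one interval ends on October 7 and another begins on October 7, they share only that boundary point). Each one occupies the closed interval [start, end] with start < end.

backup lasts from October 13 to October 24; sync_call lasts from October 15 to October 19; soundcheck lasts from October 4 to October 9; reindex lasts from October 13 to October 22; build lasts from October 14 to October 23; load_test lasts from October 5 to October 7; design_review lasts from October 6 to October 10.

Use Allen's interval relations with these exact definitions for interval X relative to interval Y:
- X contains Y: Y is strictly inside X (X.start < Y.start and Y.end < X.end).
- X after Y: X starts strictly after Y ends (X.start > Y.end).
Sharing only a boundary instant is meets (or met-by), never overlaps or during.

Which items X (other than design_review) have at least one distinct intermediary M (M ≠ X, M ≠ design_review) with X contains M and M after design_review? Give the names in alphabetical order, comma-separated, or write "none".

backup, build, reindex

Target design_review = [October 6, October 10].
Intermediaries M with M after design_review: backup, build, reindex, sync_call.
Via backup — items with X contains backup: none.
Via build — items with X contains build: backup.
Via reindex — items with X contains reindex: none.
Via sync_call — items with X contains sync_call: backup, build, reindex.
Union: backup, build, reindex.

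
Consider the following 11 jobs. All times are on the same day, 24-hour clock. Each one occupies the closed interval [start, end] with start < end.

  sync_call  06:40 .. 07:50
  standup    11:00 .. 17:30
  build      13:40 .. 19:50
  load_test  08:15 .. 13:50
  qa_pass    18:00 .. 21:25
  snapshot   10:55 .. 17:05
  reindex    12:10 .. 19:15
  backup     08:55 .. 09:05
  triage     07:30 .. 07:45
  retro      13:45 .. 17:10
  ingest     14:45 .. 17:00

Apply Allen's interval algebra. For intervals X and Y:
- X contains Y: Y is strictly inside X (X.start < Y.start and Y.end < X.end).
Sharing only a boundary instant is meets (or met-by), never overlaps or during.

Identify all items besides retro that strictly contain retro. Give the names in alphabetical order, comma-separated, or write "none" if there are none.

build, reindex, standup

Target retro = [13:45, 17:10].
backup [08:55, 09:05] → before → no.
build [13:40, 19:50] → contains → yes.
ingest [14:45, 17:00] → during → no.
load_test [08:15, 13:50] → overlaps → no.
qa_pass [18:00, 21:25] → after → no.
reindex [12:10, 19:15] → contains → yes.
snapshot [10:55, 17:05] → overlaps → no.
standup [11:00, 17:30] → contains → yes.
sync_call [06:40, 07:50] → before → no.
triage [07:30, 07:45] → before → no.
Result: build, reindex, standup.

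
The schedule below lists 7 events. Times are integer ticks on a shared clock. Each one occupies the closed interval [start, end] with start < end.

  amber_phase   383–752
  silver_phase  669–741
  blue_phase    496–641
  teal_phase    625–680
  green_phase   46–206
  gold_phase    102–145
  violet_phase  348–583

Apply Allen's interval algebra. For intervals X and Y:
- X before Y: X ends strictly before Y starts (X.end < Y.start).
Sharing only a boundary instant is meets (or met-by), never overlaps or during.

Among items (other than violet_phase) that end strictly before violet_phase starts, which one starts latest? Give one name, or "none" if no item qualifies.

gold_phase

Target violet_phase = [348, 583].
amber_phase [383, 752] → overlapped-by → excluded.
blue_phase [496, 641] → overlapped-by → excluded.
gold_phase [102, 145] → before → candidate.
green_phase [46, 206] → before → candidate.
silver_phase [669, 741] → after → excluded.
teal_phase [625, 680] → after → excluded.
Among candidates, latest start is 102 → gold_phase.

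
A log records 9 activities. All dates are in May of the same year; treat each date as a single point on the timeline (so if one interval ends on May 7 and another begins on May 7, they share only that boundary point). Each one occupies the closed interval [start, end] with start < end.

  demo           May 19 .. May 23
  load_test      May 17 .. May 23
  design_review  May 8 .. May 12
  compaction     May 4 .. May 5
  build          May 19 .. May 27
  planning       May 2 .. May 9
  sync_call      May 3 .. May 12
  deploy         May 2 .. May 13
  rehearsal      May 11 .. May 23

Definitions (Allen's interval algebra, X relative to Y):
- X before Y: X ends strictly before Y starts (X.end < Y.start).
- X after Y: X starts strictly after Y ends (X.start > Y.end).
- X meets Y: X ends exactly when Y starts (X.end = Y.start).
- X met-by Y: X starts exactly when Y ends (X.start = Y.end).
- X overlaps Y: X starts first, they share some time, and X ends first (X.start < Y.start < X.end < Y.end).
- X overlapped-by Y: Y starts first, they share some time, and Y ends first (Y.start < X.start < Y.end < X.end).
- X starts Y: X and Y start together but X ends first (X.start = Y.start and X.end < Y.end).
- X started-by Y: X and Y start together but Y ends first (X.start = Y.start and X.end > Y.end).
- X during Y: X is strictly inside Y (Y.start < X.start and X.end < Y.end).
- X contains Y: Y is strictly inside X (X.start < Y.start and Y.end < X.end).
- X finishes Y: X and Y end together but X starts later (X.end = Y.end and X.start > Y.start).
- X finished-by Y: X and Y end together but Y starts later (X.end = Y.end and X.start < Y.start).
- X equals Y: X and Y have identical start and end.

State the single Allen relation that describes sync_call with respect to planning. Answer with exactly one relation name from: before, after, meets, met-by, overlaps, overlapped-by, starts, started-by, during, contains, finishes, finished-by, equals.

overlapped-by

sync_call = [May 3, May 12]; planning = [May 2, May 9].
Compare endpoints: sync_call.start > planning.start, sync_call.start < planning.end, sync_call.end > planning.start, sync_call.end > planning.end.
That pattern is 'overlapped-by'.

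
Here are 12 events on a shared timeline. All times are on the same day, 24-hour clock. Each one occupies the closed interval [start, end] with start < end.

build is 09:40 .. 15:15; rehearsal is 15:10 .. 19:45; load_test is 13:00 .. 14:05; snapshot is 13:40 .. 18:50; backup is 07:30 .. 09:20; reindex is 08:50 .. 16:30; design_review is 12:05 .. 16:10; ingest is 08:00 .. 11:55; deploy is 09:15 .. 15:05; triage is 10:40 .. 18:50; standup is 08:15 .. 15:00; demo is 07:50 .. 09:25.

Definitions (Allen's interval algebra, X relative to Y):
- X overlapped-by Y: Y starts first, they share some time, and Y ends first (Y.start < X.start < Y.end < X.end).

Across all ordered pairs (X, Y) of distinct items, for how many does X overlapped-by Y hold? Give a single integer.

Checking all 132 ordered pairs for relation 'overlapped-by'; matching pairs in alphabetical order:
(build, deploy): build overlapped-by deploy ✓
(build, ingest): build overlapped-by ingest ✓
(build, standup): build overlapped-by standup ✓
(demo, backup): demo overlapped-by backup ✓
(deploy, backup): deploy overlapped-by backup ✓
(deploy, demo): deploy overlapped-by demo ✓
(deploy, ingest): deploy overlapped-by ingest ✓
(deploy, standup): deploy overlapped-by standup ✓
(design_review, build): design_review overlapped-by build ✓
(design_review, deploy): design_review overlapped-by deploy ✓
(design_review, standup): design_review overlapped-by standup ✓
(ingest, backup): ingest overlapped-by backup ✓
(ingest, demo): ingest overlapped-by demo ✓
(rehearsal, build): rehearsal overlapped-by build ✓
(rehearsal, design_review): rehearsal overlapped-by design_review ✓
(rehearsal, reindex): rehearsal overlapped-by reindex ✓
(rehearsal, snapshot): rehearsal overlapped-by snapshot ✓
(rehearsal, triage): rehearsal overlapped-by triage ✓
(reindex, backup): reindex overlapped-by backup ✓
(reindex, demo): reindex overlapped-by demo ✓
(reindex, ingest): reindex overlapped-by ingest ✓
(reindex, standup): reindex overlapped-by standup ✓
(snapshot, build): snapshot overlapped-by build ✓
(snapshot, deploy): snapshot overlapped-by deploy ✓
... plus 12 further pairs not listed.
Count: 36.

36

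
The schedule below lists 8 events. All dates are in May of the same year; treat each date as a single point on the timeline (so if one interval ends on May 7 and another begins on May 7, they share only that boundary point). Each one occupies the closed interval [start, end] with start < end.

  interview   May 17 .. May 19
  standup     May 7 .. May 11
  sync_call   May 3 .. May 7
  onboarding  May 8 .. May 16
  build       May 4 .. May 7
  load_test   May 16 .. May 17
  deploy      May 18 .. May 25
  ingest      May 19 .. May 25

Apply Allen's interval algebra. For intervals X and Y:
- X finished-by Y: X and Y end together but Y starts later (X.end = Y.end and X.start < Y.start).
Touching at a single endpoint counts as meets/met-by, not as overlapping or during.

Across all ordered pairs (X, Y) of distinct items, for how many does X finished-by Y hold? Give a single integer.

Checking all 56 ordered pairs for relation 'finished-by'; matching pairs in alphabetical order:
(deploy, ingest): deploy finished-by ingest ✓
(sync_call, build): sync_call finished-by build ✓
Count: 2.

2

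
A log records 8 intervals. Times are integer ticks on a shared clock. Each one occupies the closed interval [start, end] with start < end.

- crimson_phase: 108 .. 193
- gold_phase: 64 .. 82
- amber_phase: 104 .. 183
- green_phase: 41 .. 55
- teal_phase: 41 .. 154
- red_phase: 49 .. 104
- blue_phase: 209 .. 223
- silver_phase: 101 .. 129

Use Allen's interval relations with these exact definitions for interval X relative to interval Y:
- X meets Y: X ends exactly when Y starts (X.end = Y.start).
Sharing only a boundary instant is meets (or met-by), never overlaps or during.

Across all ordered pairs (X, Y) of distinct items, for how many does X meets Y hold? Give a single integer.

1

Checking all 56 ordered pairs for relation 'meets'; matching pairs in alphabetical order:
(red_phase, amber_phase): red_phase meets amber_phase ✓
Count: 1.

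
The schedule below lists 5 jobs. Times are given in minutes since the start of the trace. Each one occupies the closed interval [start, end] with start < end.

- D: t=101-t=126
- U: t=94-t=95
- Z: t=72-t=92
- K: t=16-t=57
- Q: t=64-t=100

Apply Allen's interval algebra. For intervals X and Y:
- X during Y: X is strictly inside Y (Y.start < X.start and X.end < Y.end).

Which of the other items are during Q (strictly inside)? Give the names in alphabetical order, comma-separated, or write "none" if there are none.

U, Z

Target Q = [t=64, t=100].
D [t=101, t=126] → after → no.
K [t=16, t=57] → before → no.
U [t=94, t=95] → during → yes.
Z [t=72, t=92] → during → yes.
Result: U, Z.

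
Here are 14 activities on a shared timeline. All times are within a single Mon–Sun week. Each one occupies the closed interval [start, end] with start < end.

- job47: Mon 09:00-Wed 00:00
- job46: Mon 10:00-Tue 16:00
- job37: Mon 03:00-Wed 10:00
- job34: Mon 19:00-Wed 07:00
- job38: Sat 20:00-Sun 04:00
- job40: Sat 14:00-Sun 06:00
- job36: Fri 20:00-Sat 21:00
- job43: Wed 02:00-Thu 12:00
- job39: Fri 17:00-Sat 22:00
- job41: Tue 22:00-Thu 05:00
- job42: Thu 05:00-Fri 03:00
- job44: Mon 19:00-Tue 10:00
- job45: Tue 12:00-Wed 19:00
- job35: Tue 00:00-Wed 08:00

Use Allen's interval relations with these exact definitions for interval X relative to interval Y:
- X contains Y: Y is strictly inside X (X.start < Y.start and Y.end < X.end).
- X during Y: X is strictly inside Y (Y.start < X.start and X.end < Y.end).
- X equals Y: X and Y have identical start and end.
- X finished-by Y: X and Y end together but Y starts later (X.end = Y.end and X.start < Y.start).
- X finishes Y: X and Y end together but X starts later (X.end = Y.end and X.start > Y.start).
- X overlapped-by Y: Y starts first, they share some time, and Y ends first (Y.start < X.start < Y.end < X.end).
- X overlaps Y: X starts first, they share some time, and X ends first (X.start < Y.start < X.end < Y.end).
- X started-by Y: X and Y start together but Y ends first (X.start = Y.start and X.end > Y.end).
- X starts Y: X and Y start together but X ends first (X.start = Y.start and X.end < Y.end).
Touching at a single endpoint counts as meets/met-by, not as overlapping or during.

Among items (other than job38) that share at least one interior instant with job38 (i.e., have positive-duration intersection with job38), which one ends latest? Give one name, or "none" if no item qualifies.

job40

Target job38 = [Sat 20:00, Sun 04:00].
job34 [Mon 19:00, Wed 07:00] → before → excluded.
job35 [Tue 00:00, Wed 08:00] → before → excluded.
job36 [Fri 20:00, Sat 21:00] → overlaps → candidate.
job37 [Mon 03:00, Wed 10:00] → before → excluded.
job39 [Fri 17:00, Sat 22:00] → overlaps → candidate.
job40 [Sat 14:00, Sun 06:00] → contains → candidate.
job41 [Tue 22:00, Thu 05:00] → before → excluded.
job42 [Thu 05:00, Fri 03:00] → before → excluded.
job43 [Wed 02:00, Thu 12:00] → before → excluded.
job44 [Mon 19:00, Tue 10:00] → before → excluded.
job45 [Tue 12:00, Wed 19:00] → before → excluded.
job46 [Mon 10:00, Tue 16:00] → before → excluded.
job47 [Mon 09:00, Wed 00:00] → before → excluded.
Among candidates, latest end is Sun 06:00 → job40.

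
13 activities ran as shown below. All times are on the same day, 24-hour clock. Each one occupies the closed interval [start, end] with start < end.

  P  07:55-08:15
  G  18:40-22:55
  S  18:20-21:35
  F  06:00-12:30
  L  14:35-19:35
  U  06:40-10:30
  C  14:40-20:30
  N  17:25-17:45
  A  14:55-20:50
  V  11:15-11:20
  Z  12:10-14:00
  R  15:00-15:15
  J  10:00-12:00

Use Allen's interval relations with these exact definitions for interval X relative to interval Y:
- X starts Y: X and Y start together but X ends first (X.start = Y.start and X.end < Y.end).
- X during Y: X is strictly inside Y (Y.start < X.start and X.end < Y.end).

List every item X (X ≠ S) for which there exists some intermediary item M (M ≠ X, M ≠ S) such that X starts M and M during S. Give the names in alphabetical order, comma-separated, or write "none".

Target S = [18:20, 21:35].
Intermediaries M with M during S: none.
Union: none.

none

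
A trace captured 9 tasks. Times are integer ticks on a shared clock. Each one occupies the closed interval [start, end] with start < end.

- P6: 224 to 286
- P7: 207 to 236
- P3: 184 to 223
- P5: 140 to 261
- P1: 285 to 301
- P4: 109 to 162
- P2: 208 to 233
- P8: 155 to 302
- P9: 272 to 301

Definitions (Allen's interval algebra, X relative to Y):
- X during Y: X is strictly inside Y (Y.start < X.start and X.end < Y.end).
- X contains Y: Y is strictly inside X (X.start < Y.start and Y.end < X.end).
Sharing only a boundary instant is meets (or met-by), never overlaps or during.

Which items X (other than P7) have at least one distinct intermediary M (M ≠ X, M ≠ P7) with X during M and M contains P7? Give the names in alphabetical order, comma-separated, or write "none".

Target P7 = [207, 236].
Intermediaries M with M contains P7: P5, P8.
Via P5 — items with X during P5: P2, P3.
Via P8 — items with X during P8: P1, P2, P3, P6, P9.
Union: P1, P2, P3, P6, P9.

P1, P2, P3, P6, P9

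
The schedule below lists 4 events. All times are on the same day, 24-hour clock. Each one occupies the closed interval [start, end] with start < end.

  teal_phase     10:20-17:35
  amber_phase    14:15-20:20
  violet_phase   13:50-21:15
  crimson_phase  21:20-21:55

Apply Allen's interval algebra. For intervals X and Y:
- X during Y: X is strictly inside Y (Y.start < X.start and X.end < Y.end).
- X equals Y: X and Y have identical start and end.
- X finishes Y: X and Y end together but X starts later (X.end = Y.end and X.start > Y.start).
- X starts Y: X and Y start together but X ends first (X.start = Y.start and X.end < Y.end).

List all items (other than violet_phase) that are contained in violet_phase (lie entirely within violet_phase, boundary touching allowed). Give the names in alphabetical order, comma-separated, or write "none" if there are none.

amber_phase

Target violet_phase = [13:50, 21:15].
amber_phase [14:15, 20:20] → during → yes.
crimson_phase [21:20, 21:55] → after → no.
teal_phase [10:20, 17:35] → overlaps → no.
Result: amber_phase.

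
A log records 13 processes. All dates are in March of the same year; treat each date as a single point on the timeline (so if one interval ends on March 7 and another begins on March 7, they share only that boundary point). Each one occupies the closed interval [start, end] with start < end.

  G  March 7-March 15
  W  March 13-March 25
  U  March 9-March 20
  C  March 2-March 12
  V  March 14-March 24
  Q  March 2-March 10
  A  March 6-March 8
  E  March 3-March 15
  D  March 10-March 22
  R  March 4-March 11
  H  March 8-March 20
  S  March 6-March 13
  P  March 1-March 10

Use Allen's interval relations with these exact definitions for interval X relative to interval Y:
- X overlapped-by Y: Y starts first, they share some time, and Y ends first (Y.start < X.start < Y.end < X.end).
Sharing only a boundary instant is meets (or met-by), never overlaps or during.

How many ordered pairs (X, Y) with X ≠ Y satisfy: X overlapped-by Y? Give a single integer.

Checking all 156 ordered pairs for relation 'overlapped-by'; matching pairs in alphabetical order:
(C, P): C overlapped-by P ✓
(D, C): D overlapped-by C ✓
(D, E): D overlapped-by E ✓
(D, G): D overlapped-by G ✓
(D, H): D overlapped-by H ✓
(D, R): D overlapped-by R ✓
(D, S): D overlapped-by S ✓
(D, U): D overlapped-by U ✓
(E, C): E overlapped-by C ✓
(E, P): E overlapped-by P ✓
(E, Q): E overlapped-by Q ✓
(G, A): G overlapped-by A ✓
(G, C): G overlapped-by C ✓
(G, P): G overlapped-by P ✓
(G, Q): G overlapped-by Q ✓
(G, R): G overlapped-by R ✓
(G, S): G overlapped-by S ✓
(H, C): H overlapped-by C ✓
(H, E): H overlapped-by E ✓
(H, G): H overlapped-by G ✓
(H, P): H overlapped-by P ✓
(H, Q): H overlapped-by Q ✓
(H, R): H overlapped-by R ✓
(H, S): H overlapped-by S ✓
... plus 23 further pairs not listed.
Count: 47.

47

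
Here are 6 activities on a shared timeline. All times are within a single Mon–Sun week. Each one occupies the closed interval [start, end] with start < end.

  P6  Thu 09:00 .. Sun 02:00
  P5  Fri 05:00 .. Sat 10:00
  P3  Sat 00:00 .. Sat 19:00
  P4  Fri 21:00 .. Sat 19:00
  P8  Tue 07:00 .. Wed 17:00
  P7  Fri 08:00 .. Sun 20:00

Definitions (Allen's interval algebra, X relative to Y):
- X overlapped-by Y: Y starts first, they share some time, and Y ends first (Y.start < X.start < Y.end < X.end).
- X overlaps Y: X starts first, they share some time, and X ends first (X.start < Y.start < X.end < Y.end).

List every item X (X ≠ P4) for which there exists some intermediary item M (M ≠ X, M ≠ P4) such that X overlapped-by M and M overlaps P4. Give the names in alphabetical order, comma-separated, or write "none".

P3, P7

Target P4 = [Fri 21:00, Sat 19:00].
Intermediaries M with M overlaps P4: P5.
Via P5 — items with X overlapped-by P5: P3, P7.
Union: P3, P7.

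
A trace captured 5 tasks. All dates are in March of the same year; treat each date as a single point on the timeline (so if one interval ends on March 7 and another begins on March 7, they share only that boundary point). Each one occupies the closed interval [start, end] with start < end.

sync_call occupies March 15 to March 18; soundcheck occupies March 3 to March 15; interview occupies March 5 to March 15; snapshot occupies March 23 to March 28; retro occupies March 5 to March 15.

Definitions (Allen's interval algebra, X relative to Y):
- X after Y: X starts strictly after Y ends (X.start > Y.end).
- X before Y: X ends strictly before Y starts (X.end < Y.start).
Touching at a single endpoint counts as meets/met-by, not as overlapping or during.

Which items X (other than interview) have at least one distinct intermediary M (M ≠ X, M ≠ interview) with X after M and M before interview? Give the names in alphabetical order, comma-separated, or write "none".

none

Target interview = [March 5, March 15].
Intermediaries M with M before interview: none.
Union: none.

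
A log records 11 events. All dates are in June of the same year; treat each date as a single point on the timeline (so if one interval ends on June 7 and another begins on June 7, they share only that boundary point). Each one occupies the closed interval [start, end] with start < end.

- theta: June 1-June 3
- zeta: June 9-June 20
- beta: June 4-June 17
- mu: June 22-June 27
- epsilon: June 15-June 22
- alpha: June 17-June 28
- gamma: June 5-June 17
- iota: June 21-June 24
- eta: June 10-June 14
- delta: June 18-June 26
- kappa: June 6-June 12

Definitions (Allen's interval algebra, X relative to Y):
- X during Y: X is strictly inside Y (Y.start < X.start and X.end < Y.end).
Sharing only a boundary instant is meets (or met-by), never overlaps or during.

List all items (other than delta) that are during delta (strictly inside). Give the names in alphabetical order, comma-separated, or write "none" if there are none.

Target delta = [June 18, June 26].
alpha [June 17, June 28] → contains → no.
beta [June 4, June 17] → before → no.
epsilon [June 15, June 22] → overlaps → no.
eta [June 10, June 14] → before → no.
gamma [June 5, June 17] → before → no.
iota [June 21, June 24] → during → yes.
kappa [June 6, June 12] → before → no.
mu [June 22, June 27] → overlapped-by → no.
theta [June 1, June 3] → before → no.
zeta [June 9, June 20] → overlaps → no.
Result: iota.

iota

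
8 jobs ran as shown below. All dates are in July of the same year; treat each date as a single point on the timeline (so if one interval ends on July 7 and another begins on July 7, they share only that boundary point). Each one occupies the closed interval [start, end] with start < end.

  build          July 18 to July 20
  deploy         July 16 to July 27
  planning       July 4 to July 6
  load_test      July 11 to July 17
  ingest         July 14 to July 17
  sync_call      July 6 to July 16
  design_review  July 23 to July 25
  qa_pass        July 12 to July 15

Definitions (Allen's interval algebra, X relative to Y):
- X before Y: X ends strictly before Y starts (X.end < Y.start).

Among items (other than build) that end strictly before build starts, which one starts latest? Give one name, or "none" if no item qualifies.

Target build = [July 18, July 20].
deploy [July 16, July 27] → contains → excluded.
design_review [July 23, July 25] → after → excluded.
ingest [July 14, July 17] → before → candidate.
load_test [July 11, July 17] → before → candidate.
planning [July 4, July 6] → before → candidate.
qa_pass [July 12, July 15] → before → candidate.
sync_call [July 6, July 16] → before → candidate.
Among candidates, latest start is July 14 → ingest.

ingest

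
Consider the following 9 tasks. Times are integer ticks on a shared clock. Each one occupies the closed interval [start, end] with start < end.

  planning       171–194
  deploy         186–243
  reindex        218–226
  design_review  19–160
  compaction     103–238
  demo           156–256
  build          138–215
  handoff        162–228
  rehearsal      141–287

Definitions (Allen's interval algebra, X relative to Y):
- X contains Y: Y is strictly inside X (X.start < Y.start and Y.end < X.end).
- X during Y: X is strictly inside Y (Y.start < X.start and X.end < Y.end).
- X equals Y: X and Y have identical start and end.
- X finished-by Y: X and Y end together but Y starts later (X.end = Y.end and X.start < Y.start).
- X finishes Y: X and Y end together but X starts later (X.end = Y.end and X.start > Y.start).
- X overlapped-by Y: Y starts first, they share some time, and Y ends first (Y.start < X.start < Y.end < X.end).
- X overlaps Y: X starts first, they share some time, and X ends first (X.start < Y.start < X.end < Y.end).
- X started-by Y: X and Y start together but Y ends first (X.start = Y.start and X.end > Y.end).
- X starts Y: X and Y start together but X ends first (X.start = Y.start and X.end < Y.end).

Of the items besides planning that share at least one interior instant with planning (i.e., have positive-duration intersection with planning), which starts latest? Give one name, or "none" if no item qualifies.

Target planning = [171, 194].
build [138, 215] → contains → candidate.
compaction [103, 238] → contains → candidate.
demo [156, 256] → contains → candidate.
deploy [186, 243] → overlapped-by → candidate.
design_review [19, 160] → before → excluded.
handoff [162, 228] → contains → candidate.
rehearsal [141, 287] → contains → candidate.
reindex [218, 226] → after → excluded.
Among candidates, latest start is 186 → deploy.

deploy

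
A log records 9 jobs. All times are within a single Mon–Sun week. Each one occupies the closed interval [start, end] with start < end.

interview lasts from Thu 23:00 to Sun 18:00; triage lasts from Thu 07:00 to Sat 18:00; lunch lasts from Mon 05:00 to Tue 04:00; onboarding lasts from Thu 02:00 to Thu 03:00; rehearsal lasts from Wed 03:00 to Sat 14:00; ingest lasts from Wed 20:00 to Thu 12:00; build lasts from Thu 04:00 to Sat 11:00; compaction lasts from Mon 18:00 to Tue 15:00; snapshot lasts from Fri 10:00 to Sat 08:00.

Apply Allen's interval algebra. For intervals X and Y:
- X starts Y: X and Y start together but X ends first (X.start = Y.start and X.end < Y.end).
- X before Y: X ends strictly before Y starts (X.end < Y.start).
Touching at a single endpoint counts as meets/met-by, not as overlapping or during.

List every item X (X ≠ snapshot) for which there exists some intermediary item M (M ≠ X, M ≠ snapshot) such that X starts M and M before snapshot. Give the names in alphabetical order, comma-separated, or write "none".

Target snapshot = [Fri 10:00, Sat 08:00].
Intermediaries M with M before snapshot: compaction, ingest, lunch, onboarding.
Via compaction — items with X starts compaction: none.
Via ingest — items with X starts ingest: none.
Via lunch — items with X starts lunch: none.
Via onboarding — items with X starts onboarding: none.
Union: none.

none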